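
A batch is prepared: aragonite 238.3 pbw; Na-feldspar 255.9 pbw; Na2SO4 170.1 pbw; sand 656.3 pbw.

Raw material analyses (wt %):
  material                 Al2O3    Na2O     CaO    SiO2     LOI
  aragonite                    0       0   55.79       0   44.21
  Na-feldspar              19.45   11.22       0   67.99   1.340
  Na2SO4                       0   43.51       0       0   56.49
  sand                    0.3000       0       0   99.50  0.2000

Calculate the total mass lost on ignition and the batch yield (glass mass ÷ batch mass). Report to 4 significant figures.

Mid-chain values appear, with 4-significant-figure rounding, in the working; the working math holds exact precision at each step — every reported result is rounded a single time — all derived quantities, which include glass mass, the four compositions, the yield, ignition loss, the totals, are rebuilt at full precision, precisely as stated by question or answer, from the batch weights on 1114 pbw of glass.
Material-by-material LOI:
  aragonite: 238.3 × 0.4421 = 105.4 pbw
  Na-feldspar: 255.9 × 0.01340 = 3.429 pbw
  Na2SO4: 170.1 × 0.5649 = 96.09 pbw
  sand: 656.3 × 0.002000 = 1.313 pbw
Total LOI = 206.2 pbw
Glass = batch − LOI = 1321 − 206.2 = 1114 pbw

LOI loss = 206.2 pbw; glass = 1114 pbw; yield = 84.39%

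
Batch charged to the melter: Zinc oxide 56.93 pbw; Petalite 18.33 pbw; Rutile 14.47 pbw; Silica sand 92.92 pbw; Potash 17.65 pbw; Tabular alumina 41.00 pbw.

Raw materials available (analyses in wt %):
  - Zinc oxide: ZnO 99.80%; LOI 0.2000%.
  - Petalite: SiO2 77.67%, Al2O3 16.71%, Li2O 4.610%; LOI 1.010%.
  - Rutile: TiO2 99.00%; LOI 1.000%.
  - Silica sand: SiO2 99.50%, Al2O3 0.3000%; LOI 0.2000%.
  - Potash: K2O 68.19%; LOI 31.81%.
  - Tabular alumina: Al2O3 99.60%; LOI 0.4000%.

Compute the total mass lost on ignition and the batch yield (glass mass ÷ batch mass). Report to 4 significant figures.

LOI loss = 6.408 pbw; glass = 234.9 pbw; yield = 97.34%

Working values are printed (rounded to four significant figures) as written; all internal work keeps full float precision all the way through. Every reported figure is rounded just once. All derived quantities (the six compositions, the yield, LOI, totals, glass mass) are recomputed from the batch weights on 234.9 pbw of glass in exact precision exactly as printed in the problem or answer text.
Material-by-material LOI:
  Zinc oxide: 56.93 × 0.002000 = 0.1139 pbw
  Petalite: 18.33 × 0.01010 = 0.1851 pbw
  Rutile: 14.47 × 0.01000 = 0.1447 pbw
  Silica sand: 92.92 × 0.002000 = 0.1858 pbw
  Potash: 17.65 × 0.3181 = 5.614 pbw
  Tabular alumina: 41.00 × 0.004000 = 0.1640 pbw
Total LOI = 6.408 pbw
Glass = batch − LOI = 241.3 − 6.408 = 234.9 pbw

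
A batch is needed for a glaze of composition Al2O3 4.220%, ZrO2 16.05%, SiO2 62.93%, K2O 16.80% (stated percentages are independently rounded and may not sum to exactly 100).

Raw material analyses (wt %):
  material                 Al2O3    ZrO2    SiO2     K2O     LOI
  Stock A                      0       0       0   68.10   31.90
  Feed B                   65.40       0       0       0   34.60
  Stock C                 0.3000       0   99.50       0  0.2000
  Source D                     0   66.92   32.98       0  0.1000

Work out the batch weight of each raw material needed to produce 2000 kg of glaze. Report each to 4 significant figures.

Batch per 2000 kg glaze:
  Stock A: 493.4 kg
  Feed B: 124.0 kg
  Stock C: 1106 kg
  Source D: 479.7 kg
Total batch = 2203 kg; LOI loss = 203.0 kg; yield = 90.79%

Every computation keeps full float precision in every operation. Mid-chain values are printed (rounded to 4 significant figures) as written — every reported result is rounded only once. Derived quantities, which include totals, net glass mass, the yield, four oxide percentages, LOI, are rebuilt at exact precision, as quoted within problem or answer, using the weight values per 2000 kg of glass.
Per-oxide target masses for 2000 kg glaze:
  Al2O3: 4.220% × 2000 = 84.40 kg
  ZrO2: 16.05% × 2000 = 321.0 kg
  SiO2: 62.93% × 2000 = 1259 kg
  K2O: 16.80% × 2000 = 336.0 kg
Mass-balance tally per oxide working from each reported weight, per the basis as stated (delivered sums recover each target within answer rounding):
  Al2O3: 124.0·0.6540 + 1106·0.003000 = 84.41 kg (target 84.40 kg)
  ZrO2: 479.7·0.6692 = 321.0 kg (target 321.0 kg)
  SiO2: 1106·0.9950 + 479.7·0.3298 = 1259 kg (target 1259 kg)
  K2O: 493.4·0.6810 = 336.0 kg (target 336.0 kg)
Auditing the glass mass value: Σ batch − LOI loss = 2000 kg (the Σ of target masses is 2000 kg; with the basis standing at 2000 kg — deltas are rounding alone).
Summing the batch: Σ batch = 2203 kg; the LOI term Σ batch·LOI equals 203.0 kg; glass ÷ batch gives a yield of 90.79%.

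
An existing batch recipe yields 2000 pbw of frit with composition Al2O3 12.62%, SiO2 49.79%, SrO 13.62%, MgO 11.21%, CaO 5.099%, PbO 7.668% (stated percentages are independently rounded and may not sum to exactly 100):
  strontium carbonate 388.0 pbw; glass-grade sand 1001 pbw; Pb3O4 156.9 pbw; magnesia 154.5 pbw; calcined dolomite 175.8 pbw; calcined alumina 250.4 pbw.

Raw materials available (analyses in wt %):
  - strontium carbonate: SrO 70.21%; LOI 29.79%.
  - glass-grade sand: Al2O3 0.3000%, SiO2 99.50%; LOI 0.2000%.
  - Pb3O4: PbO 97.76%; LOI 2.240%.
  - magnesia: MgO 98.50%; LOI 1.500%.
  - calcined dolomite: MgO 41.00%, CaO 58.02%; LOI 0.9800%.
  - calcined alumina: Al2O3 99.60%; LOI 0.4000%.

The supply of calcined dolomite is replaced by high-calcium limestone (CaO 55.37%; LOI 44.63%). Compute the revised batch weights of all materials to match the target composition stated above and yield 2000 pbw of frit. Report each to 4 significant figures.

Revised batch per 2000 pbw frit:
  strontium carbonate: 388.0 pbw
  glass-grade sand: 1001 pbw
  Pb3O4: 156.9 pbw
  magnesia: 227.6 pbw
  high-calcium limestone: 184.2 pbw
  calcined alumina: 250.4 pbw
Total batch = 2208 pbw; LOI loss = 207.7 pbw

Mid-chain values appear, with 4-significant-figure rounding, alongside each step; all arithmetic carries exact precision through the solve — each reported number is rounded a single time; derived quantities (six oxide percentages, totals, glass mass, the yield, LOI) are rebuilt in full precision from the weighed amounts per 2000 pbw of glass, exactly as shown in the problem or the answer.
Oxide-by-oxide targets in 2000 pbw frit:
  Al2O3: 12.62% × 2000 = 252.4 pbw
  SiO2: 49.79% × 2000 = 995.8 pbw
  SrO: 13.62% × 2000 = 272.4 pbw
  MgO: 11.21% × 2000 = 224.2 pbw
  CaO: 5.099% × 2000 = 102.0 pbw
  PbO: 7.668% × 2000 = 153.4 pbw
A balance pass over the oxides, applying the batch weights above, per the basis as stated (oxide sums agree with the targets exact up to rounding of places):
  Al2O3: 1001·0.003000 + 250.4·0.9960 = 252.4 pbw (target 252.4 pbw)
  SiO2: 1001·0.9950 = 996.0 pbw (target 995.8 pbw)
  SrO: 388.0·0.7021 = 272.4 pbw (target 272.4 pbw)
  MgO: 227.6·0.9850 = 224.2 pbw (target 224.2 pbw)
  CaO: 184.2·0.5537 = 102.0 pbw (target 102.0 pbw)
  PbO: 156.9·0.9776 = 153.4 pbw (target 153.4 pbw)
Auditing the glass mass value: total batch − LOI = 2000 pbw (per-oxide target masses sum to 2000 pbw; against the stated basis, 2000 pbw — differing by rounding only).
Summing the batch: Σ batch = 2208 pbw; LOI removed, Σ of batch·LOI: 207.7 pbw; the yield ratio, glass ÷ batch: 90.59%.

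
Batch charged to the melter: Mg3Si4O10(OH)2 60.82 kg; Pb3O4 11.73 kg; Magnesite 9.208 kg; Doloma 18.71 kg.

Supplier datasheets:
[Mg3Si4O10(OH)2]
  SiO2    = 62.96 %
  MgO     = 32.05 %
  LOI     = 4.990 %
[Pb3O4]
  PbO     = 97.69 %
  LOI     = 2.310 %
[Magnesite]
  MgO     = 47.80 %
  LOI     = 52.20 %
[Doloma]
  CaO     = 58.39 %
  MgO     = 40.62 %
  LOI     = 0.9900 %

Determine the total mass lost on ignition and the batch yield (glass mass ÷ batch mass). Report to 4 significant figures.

Intermediates appear, rounded to 4 significant figures, on the page. The whole derivation carries full float precision at all times — each reported figure undergoes a single rounding — derived quantities are rebuilt in full float precision (the four compositions, yield, LOI, net glass mass, totals) from the batch weights on 92.17 kg of glass exactly as printed in the problem or answer text.
Material-by-material LOI:
  Mg3Si4O10(OH)2: 60.82 × 0.04990 = 3.035 kg
  Pb3O4: 11.73 × 0.02310 = 0.2710 kg
  Magnesite: 9.208 × 0.5220 = 4.807 kg
  Doloma: 18.71 × 0.009900 = 0.1852 kg
Total LOI = 8.298 kg
Glass = batch − LOI = 100.5 − 8.298 = 92.17 kg

LOI loss = 8.298 kg; glass = 92.17 kg; yield = 91.74%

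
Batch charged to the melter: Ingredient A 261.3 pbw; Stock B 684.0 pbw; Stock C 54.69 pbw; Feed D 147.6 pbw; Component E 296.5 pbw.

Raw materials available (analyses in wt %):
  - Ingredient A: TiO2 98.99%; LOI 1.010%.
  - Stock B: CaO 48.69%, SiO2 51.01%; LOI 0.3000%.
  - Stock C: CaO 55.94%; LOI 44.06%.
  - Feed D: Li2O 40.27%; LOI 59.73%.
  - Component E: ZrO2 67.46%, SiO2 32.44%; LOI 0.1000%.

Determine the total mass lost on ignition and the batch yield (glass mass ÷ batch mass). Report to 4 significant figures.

LOI loss = 117.2 pbw; glass = 1327 pbw; yield = 91.88%

Values along the way are shown rounded to four significant figures — the whole derivation carries full precision in every operation; each reported value is rounded exactly once; the derived quantities are rebuilt from the batch weights per 1327 pbw of glass at exact precision (totals, the five compositions, the yield, ignition loss, glass mass) precisely as stated by question or answer.
LOI of each material in turn:
  Ingredient A: 261.3 × 0.01010 = 2.639 pbw
  Stock B: 684.0 × 0.003000 = 2.052 pbw
  Stock C: 54.69 × 0.4406 = 24.10 pbw
  Feed D: 147.6 × 0.5973 = 88.16 pbw
  Component E: 296.5 × 0.001000 = 0.2965 pbw
Total LOI = 117.2 pbw
Glass = batch − LOI = 1444 − 117.2 = 1327 pbw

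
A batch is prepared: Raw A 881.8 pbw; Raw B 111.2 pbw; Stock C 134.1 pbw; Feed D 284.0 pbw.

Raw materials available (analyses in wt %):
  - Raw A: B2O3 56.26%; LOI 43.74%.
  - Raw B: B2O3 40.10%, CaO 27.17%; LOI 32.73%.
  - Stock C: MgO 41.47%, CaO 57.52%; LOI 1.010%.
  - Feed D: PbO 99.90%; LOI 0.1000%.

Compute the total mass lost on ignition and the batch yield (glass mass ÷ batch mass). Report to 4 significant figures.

The whole derivation maintains full precision from first step to last. Mid-chain values are shown rounded off to 4 significant digits on the page. Every reported value includes exactly one rounding — all derived quantities (yield, LOI, glass mass, four oxide percentages, totals) are carried from the batch weights at 987.4 pbw of glass at full precision as they appear in problem or answer.
Per-material ignition loss:
  Raw A: 881.8 × 0.4374 = 385.7 pbw
  Raw B: 111.2 × 0.3273 = 36.40 pbw
  Stock C: 134.1 × 0.01010 = 1.354 pbw
  Feed D: 284.0 × 0.001000 = 0.2840 pbw
Total LOI = 423.7 pbw
Glass = batch − LOI = 1411 − 423.7 = 987.4 pbw

LOI loss = 423.7 pbw; glass = 987.4 pbw; yield = 69.97%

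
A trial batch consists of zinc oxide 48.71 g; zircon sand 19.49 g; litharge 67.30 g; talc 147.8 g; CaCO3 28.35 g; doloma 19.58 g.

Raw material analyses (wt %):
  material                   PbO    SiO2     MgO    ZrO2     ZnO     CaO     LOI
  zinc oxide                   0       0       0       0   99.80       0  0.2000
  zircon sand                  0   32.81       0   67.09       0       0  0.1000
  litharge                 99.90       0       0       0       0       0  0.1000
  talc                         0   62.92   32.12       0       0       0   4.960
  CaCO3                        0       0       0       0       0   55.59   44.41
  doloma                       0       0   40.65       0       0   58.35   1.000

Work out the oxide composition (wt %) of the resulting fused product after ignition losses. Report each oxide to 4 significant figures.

Glass mass = 310.9 g (batch 331.2 − LOI 20.30).
Composition: PbO 21.62%, SiO2 31.97%, MgO 17.83%, ZrO2 4.205%, ZnO 15.63%, CaO 8.743%

The intermediate values appear rounded to four significant figures across the worked steps; the working math maintains full float precision through every step. Each reported result is rounded exactly once; all derived quantities, which include six oxide percentages, the yield, the totals, LOI, net glass mass, are recomputed at full precision, as given in problem or answer, from the weighed amounts for 310.9 g of glass.
Delivered oxide masses:
  PbO: 67.30·0.9990 = 67.23 g
  SiO2: 19.49·0.3281 + 147.8·0.6292 = 99.39 g
  MgO: 147.8·0.3212 + 19.58·0.4065 = 55.43 g
  ZrO2: 19.49·0.6709 = 13.08 g
  ZnO: 48.71·0.9980 = 48.61 g
  CaO: 28.35·0.5559 + 19.58·0.5835 = 27.18 g
LOI: 48.71·0.002000 + 19.49·0.001000 + 67.30·0.001000 + 147.8·0.04960 + 28.35·0.4441 + 19.58·0.01000 = 20.30 g
The glass mass, total less LOI, = 331.2 − 20.30 = 310.9 g (= the summed oxide contributions)
each oxide over glass, ×100, is wt %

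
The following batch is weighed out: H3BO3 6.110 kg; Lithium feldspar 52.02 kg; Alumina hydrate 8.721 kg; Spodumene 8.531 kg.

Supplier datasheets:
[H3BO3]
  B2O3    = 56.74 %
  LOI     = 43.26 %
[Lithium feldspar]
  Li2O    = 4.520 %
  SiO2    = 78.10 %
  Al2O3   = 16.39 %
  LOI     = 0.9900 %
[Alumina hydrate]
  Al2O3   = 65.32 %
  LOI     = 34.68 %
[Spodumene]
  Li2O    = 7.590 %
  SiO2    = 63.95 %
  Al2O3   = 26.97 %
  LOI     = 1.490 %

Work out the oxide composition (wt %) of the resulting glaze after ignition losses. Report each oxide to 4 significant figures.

Working values are displayed with 4-significant-digit rounding in the working — the working math keeps exact precision through every step; each reported result is rounded once only — the derived quantities, which include totals, four oxide percentages, ignition loss, glass mass, yield, are re-derived in exact precision, as written in the problem or the answer, starting from the weights for 69.07 kg of glass.
Oxide-by-oxide delivered mass:
  Li2O: 52.02·0.04520 + 8.531·0.07590 = 2.999 kg
  B2O3: 6.110·0.5674 = 3.467 kg
  SiO2: 52.02·0.7810 + 8.531·0.6395 = 46.08 kg
  Al2O3: 52.02·0.1639 + 8.721·0.6532 + 8.531·0.2697 = 16.52 kg
LOI: 6.110·0.4326 + 52.02·0.009900 + 8.721·0.3468 + 8.531·0.01490 = 6.310 kg
Glass = total batch minus LOI = 75.38 − 6.310 = 69.07 kg (= Σ oxide masses)
each oxide over glass, ×100, is wt %

Glass mass = 69.07 kg (batch 75.38 − LOI 6.310).
Composition: Li2O 4.342%, B2O3 5.019%, SiO2 66.72%, Al2O3 23.92%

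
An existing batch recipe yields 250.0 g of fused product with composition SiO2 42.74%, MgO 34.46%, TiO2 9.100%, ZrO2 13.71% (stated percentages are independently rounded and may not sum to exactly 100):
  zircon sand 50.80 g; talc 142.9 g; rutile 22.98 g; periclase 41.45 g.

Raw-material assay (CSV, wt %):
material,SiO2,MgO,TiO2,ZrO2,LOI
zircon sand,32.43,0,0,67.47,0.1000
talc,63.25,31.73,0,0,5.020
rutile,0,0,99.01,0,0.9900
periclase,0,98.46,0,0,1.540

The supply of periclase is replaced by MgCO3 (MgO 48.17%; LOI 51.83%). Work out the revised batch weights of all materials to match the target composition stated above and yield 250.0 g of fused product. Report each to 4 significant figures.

Revised batch per 250.0 g fused product:
  zircon sand: 50.80 g
  talc: 142.9 g
  rutile: 22.98 g
  MgCO3: 84.73 g
Total batch = 301.4 g; LOI loss = 51.37 g

Values along the way are printed (rounded to four significant digits) across the worked steps. All internal work keeps full float precision at all times. Each reported value includes exactly one rounding; all derived quantities (ignition loss, yield, the totals, glass mass, four oxide percentages) are recomputed at full float precision starting from the weights per 250.0 g of glass, as written in the problem or answer text.
Per-oxide target masses for 250.0 g fused product:
  SiO2: 42.74% × 250.0 = 106.8 g
  MgO: 34.46% × 250.0 = 86.15 g
  TiO2: 9.100% × 250.0 = 22.75 g
  ZrO2: 13.71% × 250.0 = 34.28 g
Verifying the oxide balance working from each reported weight, relative to the basis at hand (each sum matches its target mass modulo rounding of the values):
  SiO2: 50.80·0.3243 + 142.9·0.6325 = 106.9 g (target 106.8 g)
  MgO: 142.9·0.3173 + 84.73·0.4817 = 86.16 g (target 86.15 g)
  TiO2: 22.98·0.9901 = 22.75 g (target 22.75 g)
  ZrO2: 50.80·0.6747 = 34.27 g (target 34.28 g)
Glass-mass bookkeeping: the batch minus its LOI: 250.0 g (the targets, summed, come to 250.0 g; basis as stated: 250.0 g — deltas are rounding alone).
Adding the batch up: Σ batch = 301.4 g; loss to ignition Σ batch·LOI = 51.37 g; glass ÷ batch gives a yield of 82.96%.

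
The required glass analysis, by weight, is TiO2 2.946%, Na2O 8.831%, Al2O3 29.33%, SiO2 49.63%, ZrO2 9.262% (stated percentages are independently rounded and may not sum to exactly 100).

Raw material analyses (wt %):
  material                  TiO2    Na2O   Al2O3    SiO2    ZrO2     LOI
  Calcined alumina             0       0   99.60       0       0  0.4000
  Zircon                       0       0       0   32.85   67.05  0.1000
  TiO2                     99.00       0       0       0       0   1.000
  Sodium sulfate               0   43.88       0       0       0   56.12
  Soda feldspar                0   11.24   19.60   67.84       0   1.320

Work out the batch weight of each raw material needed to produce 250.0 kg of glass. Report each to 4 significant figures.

In-progress results appear rounded to 4 significant digits within the worked lines. All arithmetic holds full precision at every stage — exactly one rounding goes into every reported number; derived quantities, including the totals, five oxide percentages, LOI, the yield, glass mass, are re-derived from the batch weights per 250.0 kg of glass at full precision exactly as shown in the problem or the answer.
Per-oxide target masses for 250.0 kg glass:
  TiO2: 2.946% × 250.0 = 7.365 kg
  Na2O: 8.831% × 250.0 = 22.08 kg
  Al2O3: 29.33% × 250.0 = 73.32 kg
  SiO2: 49.63% × 250.0 = 124.1 kg
  ZrO2: 9.262% × 250.0 = 23.16 kg
Oxide-by-oxide audit with the batch weights as given, at the basis given (delivered sums recover each target modulo rounding of the values):
  TiO2: 7.439·0.9900 = 7.365 kg (target 7.365 kg)
  Na2O: 7.748·0.4388 + 166.2·0.1124 = 22.08 kg (target 22.08 kg)
  Al2O3: 40.92·0.9960 + 166.2·0.1960 = 73.33 kg (target 73.32 kg)
  SiO2: 34.53·0.3285 + 166.2·0.6784 = 124.1 kg (target 124.1 kg)
  ZrO2: 34.53·0.6705 = 23.15 kg (target 23.16 kg)
The glass-mass cross-check: total charge less LOI = 250.0 kg (oxide target masses add up to 250.0 kg; basis as stated: 250.0 kg — any gap is answer rounding).
Batch grand total — Σ batch = 256.8 kg; LOI loss = Σ batch·LOI = 6.815 kg; yield: glass divided by total = 97.35%.

Batch per 250.0 kg glass:
  Calcined alumina: 40.92 kg
  Zircon: 34.53 kg
  TiO2: 7.439 kg
  Sodium sulfate: 7.748 kg
  Soda feldspar: 166.2 kg
Total batch = 256.8 kg; LOI loss = 6.815 kg; yield = 97.35%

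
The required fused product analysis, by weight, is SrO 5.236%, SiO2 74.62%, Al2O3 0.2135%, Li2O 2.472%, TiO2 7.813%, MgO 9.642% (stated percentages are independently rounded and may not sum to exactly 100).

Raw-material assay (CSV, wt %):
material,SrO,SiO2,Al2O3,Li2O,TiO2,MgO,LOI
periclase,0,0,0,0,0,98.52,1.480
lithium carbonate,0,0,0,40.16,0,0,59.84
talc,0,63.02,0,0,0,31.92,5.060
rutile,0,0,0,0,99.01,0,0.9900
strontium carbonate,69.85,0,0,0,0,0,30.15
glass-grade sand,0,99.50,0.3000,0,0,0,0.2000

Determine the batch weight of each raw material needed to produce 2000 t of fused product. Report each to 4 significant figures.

Exact precision is kept throughout; values along the way are printed with 4-significant-digit rounding between the steps. Each reported value is rounded exactly once — all derived quantities are computed starting from the weights on 2000 t of glass in full precision (six oxide percentages, yield, totals, glass mass, LOI) exactly as shown in the problem or the answer.
The oxide mass targets at 2000 t fused product:
  SrO: 5.236% × 2000 = 104.7 t
  SiO2: 74.62% × 2000 = 1492 t
  Al2O3: 0.2135% × 2000 = 4.270 t
  Li2O: 2.472% × 2000 = 49.44 t
  TiO2: 7.813% × 2000 = 156.3 t
  MgO: 9.642% × 2000 = 192.8 t
Oxide-by-oxide audit from the weights as reported, at the basis given (delivered sums recover each target exact up to rounding of places):
  SrO: 149.9·0.6985 = 104.7 t (target 104.7 t)
  SiO2: 120.9·0.6302 + 1423·0.9950 = 1492 t (target 1492 t)
  Al2O3: 1423·0.003000 = 4.269 t (target 4.270 t)
  Li2O: 123.1·0.4016 = 49.44 t (target 49.44 t)
  TiO2: 157.8·0.9901 = 156.2 t (target 156.3 t)
  MgO: 156.6·0.9852 + 120.9·0.3192 = 192.9 t (target 192.8 t)
Consistency of the glass mass: Σ batch − LOI loss = 2000 t (targets for the oxides total 2000 t; stated basis 2000 t — a pure rounding effect).
Total batch = Σ batch = 2131 t; LOI loss = Σ batch·LOI = 131.7 t; as yield: glass ÷ batch → 93.82%.

Batch per 2000 t fused product:
  periclase: 156.6 t
  lithium carbonate: 123.1 t
  talc: 120.9 t
  rutile: 157.8 t
  strontium carbonate: 149.9 t
  glass-grade sand: 1423 t
Total batch = 2131 t; LOI loss = 131.7 t; yield = 93.82%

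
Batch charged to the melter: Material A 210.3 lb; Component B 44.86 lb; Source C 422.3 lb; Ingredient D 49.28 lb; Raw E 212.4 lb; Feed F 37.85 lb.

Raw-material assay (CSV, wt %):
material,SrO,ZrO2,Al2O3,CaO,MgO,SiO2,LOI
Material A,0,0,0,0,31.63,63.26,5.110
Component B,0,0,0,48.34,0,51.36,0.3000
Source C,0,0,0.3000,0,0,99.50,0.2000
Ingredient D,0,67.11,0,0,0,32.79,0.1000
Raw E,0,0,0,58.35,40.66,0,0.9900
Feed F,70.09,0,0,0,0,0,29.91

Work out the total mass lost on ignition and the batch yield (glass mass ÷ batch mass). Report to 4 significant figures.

Values along the way are printed rounded off to 4 significant figures between the steps — each numeric step carries full precision at all times. Exactly one rounding goes into each reported result — all derived quantities are rebuilt from the batch weights on 951.8 lb of glass at full precision (six oxide percentages, yield, glass mass, the totals, LOI), precisely as stated by problem or answer.
Ignition loss by material:
  Material A: 210.3 × 0.05110 = 10.75 lb
  Component B: 44.86 × 0.003000 = 0.1346 lb
  Source C: 422.3 × 0.002000 = 0.8446 lb
  Ingredient D: 49.28 × 0.001000 = 0.04928 lb
  Raw E: 212.4 × 0.009900 = 2.103 lb
  Feed F: 37.85 × 0.2991 = 11.32 lb
Total LOI = 25.20 lb
Glass = batch − LOI = 977.0 − 25.20 = 951.8 lb

LOI loss = 25.20 lb; glass = 951.8 lb; yield = 97.42%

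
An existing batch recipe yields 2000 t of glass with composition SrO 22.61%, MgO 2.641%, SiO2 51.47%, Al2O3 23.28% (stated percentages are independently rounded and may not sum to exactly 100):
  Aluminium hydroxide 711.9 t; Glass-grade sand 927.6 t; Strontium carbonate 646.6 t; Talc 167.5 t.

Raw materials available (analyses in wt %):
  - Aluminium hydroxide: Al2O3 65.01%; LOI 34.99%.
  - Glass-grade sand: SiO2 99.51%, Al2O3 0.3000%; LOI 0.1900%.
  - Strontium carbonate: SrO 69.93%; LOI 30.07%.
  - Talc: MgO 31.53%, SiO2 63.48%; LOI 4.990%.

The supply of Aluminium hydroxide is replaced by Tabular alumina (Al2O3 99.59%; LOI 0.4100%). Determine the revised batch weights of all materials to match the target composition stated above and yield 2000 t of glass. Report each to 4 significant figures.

Revised batch per 2000 t glass:
  Tabular alumina: 464.7 t
  Glass-grade sand: 927.6 t
  Strontium carbonate: 646.6 t
  Talc: 167.5 t
Total batch = 2206 t; LOI loss = 206.5 t

Mid-chain values are printed rounded to 4 significant digits as written; every computation keeps full precision in every operation. Every reported number takes just one rounding. All derived quantities (the totals, four oxide percentages, the yield, LOI, glass mass) are re-derived using the weight values at 2000 t of glass at exact precision, precisely as stated by the problem or answer text.
Oxide mass targets, per 2000 t glass:
  SrO: 22.61% × 2000 = 452.2 t
  MgO: 2.641% × 2000 = 52.82 t
  SiO2: 51.47% × 2000 = 1029 t
  Al2O3: 23.28% × 2000 = 465.6 t
Mass-balance tally per oxide working from each reported weight, against the basis in use (sums match the target masses given rounding of the digits):
  SrO: 646.6·0.6993 = 452.2 t (target 452.2 t)
  MgO: 167.5·0.3153 = 52.81 t (target 52.82 t)
  SiO2: 927.6·0.9951 + 167.5·0.6348 = 1029 t (target 1029 t)
  Al2O3: 464.7·0.9959 + 927.6·0.003000 = 465.6 t (target 465.6 t)
Consistency of the glass mass: batch Σ − ignition loss = 2000 t (the targets, summed, come to 2000 t; basis as stated: 2000 t — differing by rounding only).
Summing the batch: Σ batch = 2206 t; LOI loss = Σ batch·LOI = 206.5 t; glass ÷ batch gives a yield of 90.64%.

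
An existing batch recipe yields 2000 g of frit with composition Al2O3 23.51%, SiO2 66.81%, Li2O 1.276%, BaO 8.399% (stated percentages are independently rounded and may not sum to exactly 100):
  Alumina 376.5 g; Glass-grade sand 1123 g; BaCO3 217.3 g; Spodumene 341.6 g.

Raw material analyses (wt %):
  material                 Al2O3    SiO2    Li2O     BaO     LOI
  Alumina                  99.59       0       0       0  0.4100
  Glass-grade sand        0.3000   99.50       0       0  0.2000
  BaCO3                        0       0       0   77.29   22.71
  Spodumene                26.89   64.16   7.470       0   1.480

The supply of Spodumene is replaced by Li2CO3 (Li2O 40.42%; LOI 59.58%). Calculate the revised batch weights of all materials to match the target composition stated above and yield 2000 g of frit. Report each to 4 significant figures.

Every computation holds full precision at all times; the intermediate values are displayed rounded to four significant digits across the worked steps; a single rounding produces every reported number; all derived quantities, which include the yield, net glass mass, LOI, the totals, the four compositions, are re-derived in full float precision, as written in the problem or answer text, from the weighed amounts on 2000 g of glass.
Oxide mass targets, per 2000 g frit:
  Al2O3: 23.51% × 2000 = 470.2 g
  SiO2: 66.81% × 2000 = 1336 g
  Li2O: 1.276% × 2000 = 25.52 g
  BaO: 8.399% × 2000 = 168.0 g
Per-oxide balance check working from each reported weight, versus the basis set out (sums match the target masses inside rounding margins):
  Al2O3: 468.1·0.9959 + 1343·0.003000 = 470.2 g (target 470.2 g)
  SiO2: 1343·0.9950 = 1336 g (target 1336 g)
  Li2O: 63.14·0.4042 = 25.52 g (target 25.52 g)
  BaO: 217.3·0.7729 = 168.0 g (target 168.0 g)
Auditing the glass mass value: the batch minus its LOI: 2000 g (targets for the oxides total 2000 g; stated basis 2000 g — gaps are rounding artifacts).
Batch grand total — Σ batch = 2092 g; the LOI term Σ batch·LOI equals 91.57 g; as yield: glass ÷ batch → 95.62%.

Revised batch per 2000 g frit:
  Alumina: 468.1 g
  Glass-grade sand: 1343 g
  BaCO3: 217.3 g
  Li2CO3: 63.14 g
Total batch = 2092 g; LOI loss = 91.57 g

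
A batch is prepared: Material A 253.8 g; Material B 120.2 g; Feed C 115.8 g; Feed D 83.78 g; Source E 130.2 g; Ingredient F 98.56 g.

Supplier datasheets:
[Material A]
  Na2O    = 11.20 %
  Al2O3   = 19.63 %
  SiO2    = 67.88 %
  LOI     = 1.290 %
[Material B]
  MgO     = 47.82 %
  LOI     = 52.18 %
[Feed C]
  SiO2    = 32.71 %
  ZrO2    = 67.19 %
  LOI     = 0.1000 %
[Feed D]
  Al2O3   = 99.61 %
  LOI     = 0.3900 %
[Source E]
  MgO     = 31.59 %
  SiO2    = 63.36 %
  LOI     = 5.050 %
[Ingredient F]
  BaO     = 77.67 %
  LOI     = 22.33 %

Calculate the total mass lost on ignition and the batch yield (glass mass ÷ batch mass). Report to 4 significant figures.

The intermediate values are shown, with 4-significant-figure rounding, on the page; the whole derivation holds full precision all the way through — each reported figure is rounded just once; all derived quantities are carried in exact precision (glass mass, yield, six oxide percentages, totals, LOI) starting from the weights at 707.3 g of glass exactly as printed in question or answer.
Loss on ignition, line by line:
  Material A: 253.8 × 0.01290 = 3.274 g
  Material B: 120.2 × 0.5218 = 62.72 g
  Feed C: 115.8 × 0.001000 = 0.1158 g
  Feed D: 83.78 × 0.003900 = 0.3267 g
  Source E: 130.2 × 0.05050 = 6.575 g
  Ingredient F: 98.56 × 0.2233 = 22.01 g
Total LOI = 95.02 g
Glass = batch − LOI = 802.3 − 95.02 = 707.3 g

LOI loss = 95.02 g; glass = 707.3 g; yield = 88.16%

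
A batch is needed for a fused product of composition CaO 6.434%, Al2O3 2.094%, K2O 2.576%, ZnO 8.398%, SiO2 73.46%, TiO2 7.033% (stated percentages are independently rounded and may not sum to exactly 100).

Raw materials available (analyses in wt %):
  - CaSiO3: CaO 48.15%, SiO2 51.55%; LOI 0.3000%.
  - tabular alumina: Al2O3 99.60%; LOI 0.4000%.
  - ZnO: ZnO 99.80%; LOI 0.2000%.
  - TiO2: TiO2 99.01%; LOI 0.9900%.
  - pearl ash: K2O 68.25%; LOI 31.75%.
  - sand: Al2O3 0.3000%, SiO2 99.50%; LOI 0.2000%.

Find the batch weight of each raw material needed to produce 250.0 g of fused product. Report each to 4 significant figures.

Batch per 250.0 g fused product:
  CaSiO3: 33.41 g
  tabular alumina: 4.752 g
  ZnO: 21.04 g
  TiO2: 17.76 g
  pearl ash: 9.436 g
  sand: 167.3 g
Total batch = 253.7 g; LOI loss = 3.668 g; yield = 98.55%

The working math maintains full precision at all times. Intermediates are printed rounded to four significant figures across the worked steps — each reported figure takes just one rounding. The derived quantities (LOI, the yield, the totals, six oxide percentages, glass mass) are re-derived using the weight values for 250.0 g of glass in exact precision exactly as printed in the problem or the answer.
The oxide mass targets at 250.0 g fused product:
  CaO: 6.434% × 250.0 = 16.08 g
  Al2O3: 2.094% × 250.0 = 5.235 g
  K2O: 2.576% × 250.0 = 6.440 g
  ZnO: 8.398% × 250.0 = 21.00 g
  SiO2: 73.46% × 250.0 = 183.6 g
  TiO2: 7.033% × 250.0 = 17.58 g
Sums-versus-targets review using the reported weights, at the basis given (summed amounts equal target values modulo rounding of the values):
  CaO: 33.41·0.4815 = 16.09 g (target 16.08 g)
  Al2O3: 4.752·0.9960 + 167.3·0.003000 = 5.235 g (target 5.235 g)
  K2O: 9.436·0.6825 = 6.440 g (target 6.440 g)
  ZnO: 21.04·0.9980 = 21.00 g (target 21.00 g)
  SiO2: 33.41·0.5155 + 167.3·0.9950 = 183.7 g (target 183.6 g)
  TiO2: 17.76·0.9901 = 17.58 g (target 17.58 g)
Glass mass check: batch Σ − ignition loss = 250.0 g (targets for the oxides total 250.0 g; basis as stated: 250.0 g — a pure rounding effect).
Whole-batch sum: Σ batch = 253.7 g; ignition loss, Σ(batch × LOI) = 3.668 g; yield, glass over the total, = 98.55%.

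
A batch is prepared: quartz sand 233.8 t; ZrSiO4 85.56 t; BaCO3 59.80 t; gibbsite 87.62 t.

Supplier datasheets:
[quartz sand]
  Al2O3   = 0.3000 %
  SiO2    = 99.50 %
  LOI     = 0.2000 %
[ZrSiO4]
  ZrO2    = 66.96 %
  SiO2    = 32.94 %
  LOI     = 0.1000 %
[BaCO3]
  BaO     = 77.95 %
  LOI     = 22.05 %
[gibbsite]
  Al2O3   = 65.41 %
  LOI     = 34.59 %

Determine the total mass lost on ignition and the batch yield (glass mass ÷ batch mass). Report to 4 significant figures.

LOI loss = 44.05 t; glass = 422.7 t; yield = 90.56%

All arithmetic keeps exact precision through the solve — mid-chain values are shown, rounded to four significant figures, at each printed step — each reported number sees exactly one rounding — the derived quantities are rebuilt in exact precision (net glass mass, the yield, four oxide percentages, totals, ignition loss) using the weight values per 422.7 t of glass as set out in either problem or answer.
Material-by-material LOI:
  quartz sand: 233.8 × 0.002000 = 0.4676 t
  ZrSiO4: 85.56 × 0.001000 = 0.08556 t
  BaCO3: 59.80 × 0.2205 = 13.19 t
  gibbsite: 87.62 × 0.3459 = 30.31 t
Total LOI = 44.05 t
Glass = batch − LOI = 466.8 − 44.05 = 422.7 t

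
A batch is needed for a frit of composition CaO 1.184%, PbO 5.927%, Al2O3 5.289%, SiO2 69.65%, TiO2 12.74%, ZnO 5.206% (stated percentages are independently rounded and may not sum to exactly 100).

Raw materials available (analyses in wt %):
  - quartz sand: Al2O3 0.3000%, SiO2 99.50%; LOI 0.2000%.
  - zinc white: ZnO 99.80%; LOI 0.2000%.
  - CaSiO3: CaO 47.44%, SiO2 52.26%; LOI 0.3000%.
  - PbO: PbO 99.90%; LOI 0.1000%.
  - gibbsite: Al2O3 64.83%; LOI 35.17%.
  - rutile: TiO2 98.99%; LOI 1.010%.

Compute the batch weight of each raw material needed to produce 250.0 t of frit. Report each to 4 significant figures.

All arithmetic holds exact precision through every step; values along the way are printed rounded to 4 significant figures between the steps. Exactly one rounding is applied to each reported result. Derived quantities (six oxide percentages, the yield, net glass mass, ignition loss, the totals) are recomputed at exact precision starting from the weights for 250.0 t of glass exactly as shown in the problem or answer text.
Target masses of each oxide per 250.0 t frit:
  CaO: 1.184% × 250.0 = 2.960 t
  PbO: 5.927% × 250.0 = 14.82 t
  Al2O3: 5.289% × 250.0 = 13.22 t
  SiO2: 69.65% × 250.0 = 174.1 t
  TiO2: 12.74% × 250.0 = 31.85 t
  ZnO: 5.206% × 250.0 = 13.02 t
Verifying the oxide balance working from each reported weight, versus the basis set out (sums match the target masses within answer rounding):
  CaO: 6.239·0.4744 = 2.960 t (target 2.960 t)
  PbO: 14.83·0.9990 = 14.82 t (target 14.82 t)
  Al2O3: 171.7·0.003000 + 19.60·0.6483 = 13.22 t (target 13.22 t)
  SiO2: 171.7·0.9950 + 6.239·0.5226 = 174.1 t (target 174.1 t)
  TiO2: 32.17·0.9899 = 31.85 t (target 31.85 t)
  ZnO: 13.04·0.9980 = 13.01 t (target 13.02 t)
Consistency of the glass mass: batch Σ − ignition loss = 250.0 t (oxide target masses add up to 250.0 t; basis as stated: 250.0 t — rounding explains the deltas).
Adding the batch up: Σ batch = 257.6 t; LOI removed, Σ of batch·LOI: 7.621 t; yield = glass ÷ total batch = 97.04%.

Batch per 250.0 t frit:
  quartz sand: 171.7 t
  zinc white: 13.04 t
  CaSiO3: 6.239 t
  PbO: 14.83 t
  gibbsite: 19.60 t
  rutile: 32.17 t
Total batch = 257.6 t; LOI loss = 7.621 t; yield = 97.04%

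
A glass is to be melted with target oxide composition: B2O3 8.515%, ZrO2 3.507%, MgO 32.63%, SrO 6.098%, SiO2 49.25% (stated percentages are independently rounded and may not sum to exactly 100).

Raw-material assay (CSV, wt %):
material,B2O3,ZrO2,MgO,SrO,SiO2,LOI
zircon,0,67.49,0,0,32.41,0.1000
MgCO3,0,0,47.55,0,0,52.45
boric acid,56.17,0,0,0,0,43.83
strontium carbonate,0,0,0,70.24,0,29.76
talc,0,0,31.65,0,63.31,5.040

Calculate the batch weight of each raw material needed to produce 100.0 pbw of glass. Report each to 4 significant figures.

Batch per 100.0 pbw glass:
  zircon: 5.196 pbw
  MgCO3: 18.61 pbw
  boric acid: 15.16 pbw
  strontium carbonate: 8.682 pbw
  talc: 75.13 pbw
Total batch = 122.8 pbw; LOI loss = 22.78 pbw; yield = 81.45%

Exact precision is carried through every step. Working values are printed (rounded to four significant figures) as written — each reported result takes a single rounding — all derived quantities are re-derived at full float precision (yield, the five compositions, totals, ignition loss, glass mass) from the weighed amounts on 100.0 pbw of glass as quoted within the problem or answer text.
Oxide-by-oxide targets in 100.0 pbw glass:
  B2O3: 8.515% × 100.0 = 8.515 pbw
  ZrO2: 3.507% × 100.0 = 3.507 pbw
  MgO: 32.63% × 100.0 = 32.63 pbw
  SrO: 6.098% × 100.0 = 6.098 pbw
  SiO2: 49.25% × 100.0 = 49.25 pbw
Balance tally, oxide-wise, from the weights as reported, for the quoted basis mass (each sum matches its target mass once rounding is allowed for):
  B2O3: 15.16·0.5617 = 8.515 pbw (target 8.515 pbw)
  ZrO2: 5.196·0.6749 = 3.507 pbw (target 3.507 pbw)
  MgO: 18.61·0.4755 + 75.13·0.3165 = 32.63 pbw (target 32.63 pbw)
  SrO: 8.682·0.7024 = 6.098 pbw (target 6.098 pbw)
  SiO2: 5.196·0.3241 + 75.13·0.6331 = 49.25 pbw (target 49.25 pbw)
The glass-mass cross-check: net batch after ignition = 100.0 pbw (summing oxide targets gives 100.0 pbw; against the stated basis, 100.0 pbw — deltas are rounding alone).
Whole-batch sum: Σ batch = 122.8 pbw; LOI loss = Σ batch·LOI = 22.78 pbw; as yield: glass ÷ batch → 81.45%.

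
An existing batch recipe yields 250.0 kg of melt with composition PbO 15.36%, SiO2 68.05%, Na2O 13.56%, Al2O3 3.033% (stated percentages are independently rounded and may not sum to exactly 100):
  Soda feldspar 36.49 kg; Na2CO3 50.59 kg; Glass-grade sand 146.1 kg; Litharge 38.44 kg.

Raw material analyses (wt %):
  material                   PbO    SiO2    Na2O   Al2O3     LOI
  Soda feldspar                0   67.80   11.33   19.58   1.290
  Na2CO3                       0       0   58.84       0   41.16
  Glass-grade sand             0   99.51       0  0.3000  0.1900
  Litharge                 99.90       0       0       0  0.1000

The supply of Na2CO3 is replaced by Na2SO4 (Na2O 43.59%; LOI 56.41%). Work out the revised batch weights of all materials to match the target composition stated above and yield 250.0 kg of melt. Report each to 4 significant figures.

Revised batch per 250.0 kg melt:
  Soda feldspar: 36.49 kg
  Na2SO4: 68.29 kg
  Glass-grade sand: 146.1 kg
  Litharge: 38.44 kg
Total batch = 289.3 kg; LOI loss = 39.31 kg

Mid-chain values are shown, rounded to 4 significant figures, alongside each step. Each numeric step maintains full float precision at each step; every reported result undergoes a single rounding; all derived quantities are computed from the batch weights per 250.0 kg of glass in full float precision (the yield, glass mass, four oxide percentages, LOI, totals) as quoted within question or answer.
Oxide-by-oxide targets in 250.0 kg melt:
  PbO: 15.36% × 250.0 = 38.40 kg
  SiO2: 68.05% × 250.0 = 170.1 kg
  Na2O: 13.56% × 250.0 = 33.90 kg
  Al2O3: 3.033% × 250.0 = 7.582 kg
Checking each oxide sum per the reported batch figures, per the basis as stated (every target is met by its sum modulo rounding of the values):
  PbO: 38.44·0.9990 = 38.40 kg (target 38.40 kg)
  SiO2: 36.49·0.6780 + 146.1·0.9951 = 170.1 kg (target 170.1 kg)
  Na2O: 36.49·0.1133 + 68.29·0.4359 = 33.90 kg (target 33.90 kg)
  Al2O3: 36.49·0.1958 + 146.1·0.003000 = 7.583 kg (target 7.582 kg)
Consistency of the glass mass: the batch minus its LOI: 250.0 kg (the targets, summed, come to 250.0 kg; basis as stated: 250.0 kg — differing by rounding only).
Total batch = Σ batch = 289.3 kg; loss to ignition Σ batch·LOI = 39.31 kg; the yield ratio, glass ÷ batch: 86.41%.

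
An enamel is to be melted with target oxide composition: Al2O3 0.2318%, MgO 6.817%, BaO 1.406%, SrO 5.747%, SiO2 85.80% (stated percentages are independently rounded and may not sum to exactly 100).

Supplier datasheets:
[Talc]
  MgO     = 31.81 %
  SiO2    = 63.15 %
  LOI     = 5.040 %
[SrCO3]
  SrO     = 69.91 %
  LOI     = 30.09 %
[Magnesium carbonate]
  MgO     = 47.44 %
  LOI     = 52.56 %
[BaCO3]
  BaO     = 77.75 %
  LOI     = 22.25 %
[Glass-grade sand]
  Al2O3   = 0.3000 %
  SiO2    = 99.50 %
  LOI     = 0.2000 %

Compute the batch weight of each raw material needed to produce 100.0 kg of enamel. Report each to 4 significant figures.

Mid-chain values are shown, with 4-significant-digit rounding, at each printed step. The whole derivation runs at full precision from first step to last; each reported result includes exactly one rounding — derived quantities, including LOI, the yield, the totals, the five compositions, net glass mass, are re-derived using the weight values for 100.0 kg of glass in full precision, as set out in the problem or answer text.
Oxide-by-oxide targets in 100.0 kg enamel:
  Al2O3: 0.2318% × 100.0 = 0.2318 kg
  MgO: 6.817% × 100.0 = 6.817 kg
  BaO: 1.406% × 100.0 = 1.406 kg
  SrO: 5.747% × 100.0 = 5.747 kg
  SiO2: 85.80% × 100.0 = 85.80 kg
Sums-versus-targets review given the weights on record, under the basis named above (summed amounts equal target values exact up to rounding of places):
  Al2O3: 77.27·0.003000 = 0.2318 kg (target 0.2318 kg)
  MgO: 14.12·0.3181 + 4.899·0.4744 = 6.816 kg (target 6.817 kg)
  BaO: 1.808·0.7775 = 1.406 kg (target 1.406 kg)
  SrO: 8.221·0.6991 = 5.747 kg (target 5.747 kg)
  SiO2: 14.12·0.6315 + 77.27·0.9950 = 85.80 kg (target 85.80 kg)
Auditing the glass mass value: total batch − LOI = 100.0 kg (targets for the oxides total 100.0 kg; stated basis 100.0 kg — any gap is answer rounding).
Whole-batch sum: Σ batch = 106.3 kg; ignition loss, Σ(batch × LOI) = 6.317 kg; as yield: glass ÷ batch → 94.06%.

Batch per 100.0 kg enamel:
  Talc: 14.12 kg
  SrCO3: 8.221 kg
  Magnesium carbonate: 4.899 kg
  BaCO3: 1.808 kg
  Glass-grade sand: 77.27 kg
Total batch = 106.3 kg; LOI loss = 6.317 kg; yield = 94.06%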